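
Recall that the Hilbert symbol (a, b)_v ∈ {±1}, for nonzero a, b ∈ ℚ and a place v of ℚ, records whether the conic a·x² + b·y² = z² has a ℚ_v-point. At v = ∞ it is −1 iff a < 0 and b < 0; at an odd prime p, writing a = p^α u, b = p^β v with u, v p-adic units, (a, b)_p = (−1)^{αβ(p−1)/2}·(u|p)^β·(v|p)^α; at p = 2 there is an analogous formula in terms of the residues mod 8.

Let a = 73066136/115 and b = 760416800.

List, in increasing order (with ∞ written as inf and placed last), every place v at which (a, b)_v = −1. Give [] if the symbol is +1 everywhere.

(a, b) ≡ (43010, 6578) mod (ℚ^×)²; places V = {2, 5, 11, 13, 17, 23, ∞}.
(a,b)_11: α=1, u≡3; β=1, v≡4 (mod 11); (3|11)=+1, (4|11)=+1; sign (−1)^1·+1^1·+1^1 = -1.
(a,b)_2: α=3, β=5; u≡1, v≡1 (mod 8); ε(u)ε(v)=0·0, αω(v)=3·0, βω(u)=5·0; sum ≡ 0  ⇒  +1.
(a,b)_5: α=-1, u≡2; β=2, v≡2 (mod 5); (2|5)=-1, (2|5)=-1; sign (−1)^0·-1^2·-1^-1 = -1.
(a,b)_23: α=-1, u≡7; β=1, v≡20 (mod 23); (7|23)=-1, (20|23)=-1; sign (−1)^1·-1^1·-1^-1 = -1.
(a,b)_∞: sgn(43010)=+, sgn(6578)=+, so +1.
(a,b)_13: α=2, u≡5; β=1, v≡9 (mod 13); (5|13)=-1, (9|13)=+1; sign (−1)^0·-1^1·+1^2 = -1.
(a,b)_17: α=3, u≡5; β=2, v≡8 (mod 17); (5|17)=-1, (8|17)=+1; sign (−1)^0·-1^2·+1^3 = +1.
Ram(43010, 6578) = {5, 11, 13, 23}; no ℚ_5-point on the conic.

[5, 11, 13, 23]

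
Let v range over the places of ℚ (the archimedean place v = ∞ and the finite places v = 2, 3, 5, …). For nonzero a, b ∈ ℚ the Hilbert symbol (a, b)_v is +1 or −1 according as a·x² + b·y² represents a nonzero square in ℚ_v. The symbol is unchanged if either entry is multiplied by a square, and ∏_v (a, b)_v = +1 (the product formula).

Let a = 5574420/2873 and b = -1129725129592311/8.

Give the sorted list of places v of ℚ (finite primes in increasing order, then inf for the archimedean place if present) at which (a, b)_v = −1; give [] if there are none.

[2, 5, 17, 37]

(a, b) ≡ (292485, -121278) mod (ℚ^×)²; places V = {2, 3, 5, 7, 13, 17, 29, 31, 37, 41, ∞}.
(a,b)_7: α=0, u≡4; β=2, v≡4 (mod 7); (4|7)=+1, (4|7)=+1; sign (−1)^0·+1^2·+1^0 = +1.
(a,b)_3: α=5, u≡1; β=1, v≡2 (mod 3); (1|3)=+1, (2|3)=-1; sign (−1)^1·+1^1·-1^5 = +1.
(a,b)_5: α=1, u≡3; β=0, v≡3 (mod 5); (3|5)=-1, (3|5)=-1; sign (−1)^0·-1^0·-1^1 = -1.
(a,b)_2: α=2, β=-3; u≡5, v≡1 (mod 8); ε(u)ε(v)=0·0, αω(v)=2·0, βω(u)=-3·1; sum ≡ 1  ⇒  -1.
(a,b)_37: α=1, u≡6; β=2, v≡5 (mod 37); (6|37)=-1, (5|37)=-1; sign (−1)^0·-1^2·-1^1 = -1.
(a,b)_∞: sgn(292485)=+, sgn(-121278)=−, so +1.
(a,b)_13: α=-2, u≡5; β=0, v≡1 (mod 13); (5|13)=-1, (1|13)=+1; sign (−1)^0·-1^0·+1^-2 = +1.
(a,b)_17: α=-1, u≡16; β=3, v≡3 (mod 17); (16|17)=+1, (3|17)=-1; sign (−1)^0·+1^3·-1^-1 = -1.
(a,b)_29: α=0, u≡20; β=1, v≡6 (mod 29); (20|29)=+1, (6|29)=+1; sign (−1)^0·+1^1·+1^0 = +1.
(a,b)_41: α=0, u≡20; β=1, v≡35 (mod 41); (20|41)=+1, (35|41)=-1; sign (−1)^0·+1^1·-1^0 = +1.
(a,b)_31: α=1, u≡29; β=2, v≡19 (mod 31); (29|31)=-1, (19|31)=+1; sign (−1)^0·-1^2·+1^1 = +1.
Ram(292485, -121278) = {2, 5, 17, 37}; no ℚ_2-point on the conic.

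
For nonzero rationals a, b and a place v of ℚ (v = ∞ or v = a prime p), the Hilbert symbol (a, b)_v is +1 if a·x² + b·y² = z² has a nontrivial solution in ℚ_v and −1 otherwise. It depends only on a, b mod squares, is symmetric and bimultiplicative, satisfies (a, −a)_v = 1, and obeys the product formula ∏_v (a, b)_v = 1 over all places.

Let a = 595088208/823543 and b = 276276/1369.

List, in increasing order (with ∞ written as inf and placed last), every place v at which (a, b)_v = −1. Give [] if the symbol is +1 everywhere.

Mod squares: a ≡ 19019, b ≡ 69069. Check v ∈ {∞, 2, 3, 7, 11, 13, 19, 23, 37}.
v=2: v_2(a)=4, v_2(b)=2; units ≡ 3, 5 (mod 8); ε·ε+αω+βω = 1·0+4·1+2·1 ≡ 0  ⇒  (a,b)_2 = +1.
v=7: a=7^-7·(≡1), b=7^1·(≡4) mod 7; (1|7)=+1, (4|7)=+1; (−1)^{-7·1·3}·(+1)^1·(+1)^-7 = -1.
v=3: a=3^4·(≡2), b=3^1·(≡1) mod 3; (2|3)=-1, (1|3)=+1; (−1)^{4·1·1}·(-1)^1·(+1)^4 = -1.
v=13: a=13^3·(≡8), b=13^1·(≡9) mod 13; (8|13)=-1, (9|13)=+1; (−1)^{3·1·6}·(-1)^1·(+1)^3 = -1.
v=19: a=19^1·(≡13), b=19^0·(≡16) mod 19; (13|19)=-1, (16|19)=+1; (−1)^{1·0·9}·(-1)^0·(+1)^1 = +1.
v=∞: 19019 > 0 and 69069 > 0  ⇒  (a,b)_∞ = +1.
v=37: a=37^0·(≡36), b=37^-2·(≡34) mod 37; (36|37)=+1, (34|37)=+1; (−1)^{0·-2·18}·(+1)^-2·(+1)^0 = +1.
v=11: a=11^1·(≡8), b=11^1·(≡5) mod 11; (8|11)=-1, (5|11)=+1; (−1)^{1·1·5}·(-1)^1·(+1)^1 = +1.
v=23: a=23^0·(≡20), b=23^1·(≡12) mod 23; (20|23)=-1, (12|23)=+1; (−1)^{0·1·11}·(-1)^1·(+1)^0 = -1.
|Ram(19019, 69069)| = 4, even; anisotropic at {3, 7, 13, 23}.

[3, 7, 13, 23]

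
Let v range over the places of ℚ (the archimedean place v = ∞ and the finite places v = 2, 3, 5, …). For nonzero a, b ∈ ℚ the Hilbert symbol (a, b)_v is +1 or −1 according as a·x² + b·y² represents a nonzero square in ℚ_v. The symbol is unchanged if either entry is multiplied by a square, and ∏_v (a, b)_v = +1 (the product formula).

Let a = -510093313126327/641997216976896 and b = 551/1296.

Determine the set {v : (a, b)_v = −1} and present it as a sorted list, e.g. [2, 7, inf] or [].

[17, 29]

Mod squares: a ≡ -9367, b ≡ 551. Check v ∈ {∞, 2, 3, 7, 11, 17, 19, 29, 31, 37, 43, 53}.
v=29: a=29^1·(≡7), b=29^1·(≡14) mod 29; (7|29)=+1, (14|29)=-1; (−1)^{1·1·14}·(+1)^1·(-1)^1 = -1.
v=2: v_2(a)=-12, v_2(b)=-4; units ≡ 1, 7 (mod 8); ε·ε+αω+βω = 0·1+-12·0+-4·0 ≡ 0  ⇒  (a,b)_2 = +1.
v=3: a=3^-6·(≡2), b=3^-4·(≡2) mod 3; (2|3)=-1, (2|3)=-1; (−1)^{-6·-4·1}·(-1)^-4·(-1)^-6 = +1.
v=37: a=37^2·(≡13), b=37^0·(≡33) mod 37; (13|37)=-1, (33|37)=+1; (−1)^{2·0·18}·(-1)^0·(+1)^2 = +1.
v=∞: -9367 < 0 and 551 > 0  ⇒  (a,b)_∞ = +1.
v=17: a=17^3·(≡5), b=17^0·(≡6) mod 17; (5|17)=-1, (6|17)=-1; (−1)^{3·0·8}·(-1)^0·(-1)^3 = -1.
v=19: a=19^1·(≡16), b=19^1·(≡12) mod 19; (16|19)=+1, (12|19)=-1; (−1)^{1·1·9}·(+1)^1·(-1)^1 = +1.
v=43: a=43^-2·(≡32), b=43^0·(≡13) mod 43; (32|43)=-1, (13|43)=+1; (−1)^{-2·0·21}·(-1)^0·(+1)^-2 = +1.
v=11: a=11^-2·(≡1), b=11^0·(≡5) mod 11; (1|11)=+1, (5|11)=+1; (−1)^{-2·0·5}·(+1)^0·(+1)^-2 = +1.
v=31: a=31^-2·(≡15), b=31^0·(≡27) mod 31; (15|31)=-1, (27|31)=-1; (−1)^{-2·0·15}·(-1)^0·(-1)^-2 = +1.
v=7: a=7^2·(≡3), b=7^0·(≡5) mod 7; (3|7)=-1, (5|7)=-1; (−1)^{2·0·3}·(-1)^0·(-1)^2 = +1.
v=53: a=53^2·(≡50), b=53^0·(≡34) mod 53; (50|53)=-1, (34|53)=-1; (−1)^{2·0·26}·(-1)^0·(-1)^2 = +1.
|Ram(-9367, 551)| = 2, even; anisotropic at {17, 29}.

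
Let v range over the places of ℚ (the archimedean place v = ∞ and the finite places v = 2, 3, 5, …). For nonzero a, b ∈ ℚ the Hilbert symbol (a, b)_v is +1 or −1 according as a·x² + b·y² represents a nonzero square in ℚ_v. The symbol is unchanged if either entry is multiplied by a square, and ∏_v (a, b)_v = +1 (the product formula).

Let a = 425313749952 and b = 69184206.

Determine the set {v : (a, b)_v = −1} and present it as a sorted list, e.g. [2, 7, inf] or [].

(a, b) ≡ (247, 14) mod (ℚ^×)²; places V = {2, 3, 7, 13, 19, ∞}.
(a,b)_∞: sgn(247)=+, sgn(14)=+, so +1.
(a,b)_3: α=2, u≡1; β=4, v≡2 (mod 3); (1|3)=+1, (2|3)=-1; sign (−1)^0·+1^4·-1^2 = +1.
(a,b)_7: α=2, u≡2; β=1, v≡4 (mod 7); (2|7)=+1, (4|7)=+1; sign (−1)^0·+1^1·+1^2 = +1.
(a,b)_13: α=3, u≡8; β=2, v≡4 (mod 13); (8|13)=-1, (4|13)=+1; sign (−1)^0·-1^2·+1^3 = +1.
(a,b)_19: α=3, u≡13; β=2, v≡12 (mod 19); (13|19)=-1, (12|19)=-1; sign (−1)^0·-1^2·-1^3 = -1.
(a,b)_2: α=6, β=1; u≡7, v≡7 (mod 8); ε(u)ε(v)=1·1, αω(v)=6·0, βω(u)=1·0; sum ≡ 1  ⇒  -1.
|Ram(247, 14)| = 2, even; anisotropic at {2, 19}.

[2, 19]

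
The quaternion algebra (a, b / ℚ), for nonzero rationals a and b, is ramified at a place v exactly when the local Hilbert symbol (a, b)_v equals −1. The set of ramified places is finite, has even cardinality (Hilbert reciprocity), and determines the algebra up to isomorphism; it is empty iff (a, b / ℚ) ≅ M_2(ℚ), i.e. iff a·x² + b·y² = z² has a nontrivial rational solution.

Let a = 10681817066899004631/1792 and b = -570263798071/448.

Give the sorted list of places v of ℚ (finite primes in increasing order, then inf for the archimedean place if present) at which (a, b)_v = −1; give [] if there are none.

(a, b) ≡ (5313, -172753) mod (ℚ^×)²; places V = {2, 3, 7, 11, 19, 23, 29, 37, ∞}.
(a,b)_37: α=2, u≡13; β=1, v≡7 (mod 37); (13|37)=-1, (7|37)=+1; sign (−1)^0·-1^1·+1^2 = -1.
(a,b)_11: α=3, u≡7; β=2, v≡7 (mod 11); (7|11)=-1, (7|11)=-1; sign (−1)^0·-1^2·-1^3 = -1.
(a,b)_3: α=1, u≡1; β=0, v≡2 (mod 3); (1|3)=+1, (2|3)=-1; sign (−1)^0·+1^0·-1^1 = -1.
(a,b)_29: α=2, u≡25; β=1, v≡27 (mod 29); (25|29)=+1, (27|29)=-1; sign (−1)^0·+1^1·-1^2 = +1.
(a,b)_∞: sgn(5313)=+, sgn(-172753)=−, so +1.
(a,b)_7: α=-1, u≡6; β=-1, v≡5 (mod 7); (6|7)=-1, (5|7)=-1; sign (−1)^1·-1^-1·-1^-1 = -1.
(a,b)_2: α=-8, β=-6; u≡1, v≡7 (mod 8); ε(u)ε(v)=0·1, αω(v)=-8·0, βω(u)=-6·0; sum ≡ 0  ⇒  +1.
(a,b)_19: α=2, u≡14; β=2, v≡10 (mod 19); (14|19)=-1, (10|19)=-1; sign (−1)^0·-1^2·-1^2 = +1.
(a,b)_23: α=5, u≡8; β=3, v≡5 (mod 23); (8|23)=+1, (5|23)=-1; sign (−1)^1·+1^3·-1^5 = +1.
(5313, -172753 / ℚ) ramifies at {3, 7, 11, 37}: a division algebra.

[3, 7, 11, 37]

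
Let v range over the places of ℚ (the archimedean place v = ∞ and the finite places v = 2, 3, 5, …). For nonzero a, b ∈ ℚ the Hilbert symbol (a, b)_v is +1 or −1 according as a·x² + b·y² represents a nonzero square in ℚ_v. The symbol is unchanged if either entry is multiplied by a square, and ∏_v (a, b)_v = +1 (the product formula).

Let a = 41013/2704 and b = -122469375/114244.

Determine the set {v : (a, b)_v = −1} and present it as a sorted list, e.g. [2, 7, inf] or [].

Mod squares: a ≡ 93, b ≡ -3999. Check v ∈ {∞, 2, 3, 5, 7, 13, 31, 43}.
v=31: a=31^1·(≡3), b=31^1·(≡12) mod 31; (3|31)=-1, (12|31)=-1; (−1)^{1·1·15}·(-1)^1·(-1)^1 = -1.
v=2: v_2(a)=-4, v_2(b)=-2; units ≡ 5, 1 (mod 8); ε·ε+αω+βω = 0·0+-4·0+-2·1 ≡ 0  ⇒  (a,b)_2 = +1.
v=5: a=5^0·(≡2), b=5^4·(≡1) mod 5; (2|5)=-1, (1|5)=+1; (−1)^{0·4·2}·(-1)^4·(+1)^0 = +1.
v=13: a=13^-2·(≡8), b=13^-4·(≡6) mod 13; (8|13)=-1, (6|13)=-1; (−1)^{-2·-4·6}·(-1)^-4·(-1)^-2 = +1.
v=3: a=3^3·(≡1), b=3^1·(≡2) mod 3; (1|3)=+1, (2|3)=-1; (−1)^{3·1·1}·(+1)^1·(-1)^3 = +1.
v=7: a=7^2·(≡2), b=7^2·(≡6) mod 7; (2|7)=+1, (6|7)=-1; (−1)^{2·2·3}·(+1)^2·(-1)^2 = +1.
v=∞: 93 > 0 and -3999 < 0  ⇒  (a,b)_∞ = +1.
v=43: a=43^0·(≡19), b=43^1·(≡9) mod 43; (19|43)=-1, (9|43)=+1; (−1)^{0·1·21}·(-1)^1·(+1)^0 = -1.
|Ram(93, -3999)| = 2, even; anisotropic at {31, 43}.

[31, 43]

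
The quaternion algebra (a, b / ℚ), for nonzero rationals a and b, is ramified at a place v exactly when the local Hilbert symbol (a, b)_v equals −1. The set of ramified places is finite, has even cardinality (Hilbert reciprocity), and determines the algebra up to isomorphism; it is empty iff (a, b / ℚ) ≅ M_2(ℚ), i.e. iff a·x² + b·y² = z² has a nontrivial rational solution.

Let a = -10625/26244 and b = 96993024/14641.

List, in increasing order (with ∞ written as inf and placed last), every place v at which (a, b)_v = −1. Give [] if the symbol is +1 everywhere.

(a, b) ≡ (-17, 1311) mod (ℚ^×)²; places V = {2, 3, 5, 11, 17, 19, 23, ∞}.
(a,b)_2: α=-2, β=8; u≡7, v≡7 (mod 8); ε(u)ε(v)=1·1, αω(v)=-2·0, βω(u)=8·0; sum ≡ 1  ⇒  -1.
(a,b)_23: α=0, u≡1; β=1, v≡10 (mod 23); (1|23)=+1, (10|23)=-1; sign (−1)^0·+1^1·-1^0 = +1.
(a,b)_∞: sgn(-17)=−, sgn(1311)=+, so +1.
(a,b)_19: α=0, u≡3; β=1, v≡3 (mod 19); (3|19)=-1, (3|19)=-1; sign (−1)^0·-1^1·-1^0 = -1.
(a,b)_3: α=-8, u≡1; β=1, v≡2 (mod 3); (1|3)=+1, (2|3)=-1; sign (−1)^0·+1^1·-1^-8 = +1.
(a,b)_17: α=1, u≡16; β=2, v≡9 (mod 17); (16|17)=+1, (9|17)=+1; sign (−1)^0·+1^2·+1^1 = +1.
(a,b)_5: α=4, u≡2; β=0, v≡4 (mod 5); (2|5)=-1, (4|5)=+1; sign (−1)^0·-1^0·+1^4 = +1.
(a,b)_11: α=0, u≡5; β=-4, v≡7 (mod 11); (5|11)=+1, (7|11)=-1; sign (−1)^0·+1^-4·-1^0 = +1.
(-17, 1311 / ℚ) ramifies at {2, 19}: a division algebra.

[2, 19]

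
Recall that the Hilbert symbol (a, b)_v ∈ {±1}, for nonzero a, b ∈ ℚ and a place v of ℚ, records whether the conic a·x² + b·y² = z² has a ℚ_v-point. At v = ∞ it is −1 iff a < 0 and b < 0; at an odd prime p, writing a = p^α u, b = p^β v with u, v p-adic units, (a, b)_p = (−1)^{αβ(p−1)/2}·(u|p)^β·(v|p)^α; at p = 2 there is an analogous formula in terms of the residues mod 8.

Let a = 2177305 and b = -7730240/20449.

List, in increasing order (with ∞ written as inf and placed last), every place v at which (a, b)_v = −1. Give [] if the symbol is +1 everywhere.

Mod squares: a ≡ 2177305, b ≡ -2465. Check v ∈ {∞, 2, 5, 7, 11, 13, 17, 19, 29, 41, 43}.
v=11: a=11^0·(≡9), b=11^-2·(≡8) mod 11; (9|11)=+1, (8|11)=-1; (−1)^{0·-2·5}·(+1)^-2·(-1)^0 = +1.
v=41: a=41^1·(≡10), b=41^0·(≡10) mod 41; (10|41)=+1, (10|41)=+1; (−1)^{1·0·20}·(+1)^0·(+1)^1 = +1.
v=17: a=17^0·(≡13), b=17^1·(≡2) mod 17; (13|17)=+1, (2|17)=+1; (−1)^{0·1·8}·(+1)^1·(+1)^0 = +1.
v=29: a=29^0·(≡14), b=29^1·(≡2) mod 29; (14|29)=-1, (2|29)=-1; (−1)^{0·1·14}·(-1)^1·(-1)^0 = -1.
v=5: a=5^1·(≡1), b=5^1·(≡3) mod 5; (1|5)=+1, (3|5)=-1; (−1)^{1·1·2}·(+1)^1·(-1)^1 = -1.
v=43: a=43^1·(≡24), b=43^0·(≡34) mod 43; (24|43)=+1, (34|43)=-1; (−1)^{1·0·21}·(+1)^0·(-1)^1 = -1.
v=7: a=7^0·(≡4), b=7^2·(≡3) mod 7; (4|7)=+1, (3|7)=-1; (−1)^{0·2·3}·(+1)^2·(-1)^0 = +1.
v=∞: 2177305 > 0 and -2465 < 0  ⇒  (a,b)_∞ = +1.
v=19: a=19^1·(≡6), b=19^0·(≡1) mod 19; (6|19)=+1, (1|19)=+1; (−1)^{1·0·9}·(+1)^0·(+1)^1 = +1.
v=13: a=13^1·(≡6), b=13^-2·(≡7) mod 13; (6|13)=-1, (7|13)=-1; (−1)^{1·-2·6}·(-1)^-2·(-1)^1 = -1.
v=2: v_2(a)=0, v_2(b)=6; units ≡ 1, 7 (mod 8); ε·ε+αω+βω = 0·1+0·0+6·0 ≡ 0  ⇒  (a,b)_2 = +1.
|Ram(2177305, -2465)| = 4, even; anisotropic at {5, 13, 29, 43}.

[5, 13, 29, 43]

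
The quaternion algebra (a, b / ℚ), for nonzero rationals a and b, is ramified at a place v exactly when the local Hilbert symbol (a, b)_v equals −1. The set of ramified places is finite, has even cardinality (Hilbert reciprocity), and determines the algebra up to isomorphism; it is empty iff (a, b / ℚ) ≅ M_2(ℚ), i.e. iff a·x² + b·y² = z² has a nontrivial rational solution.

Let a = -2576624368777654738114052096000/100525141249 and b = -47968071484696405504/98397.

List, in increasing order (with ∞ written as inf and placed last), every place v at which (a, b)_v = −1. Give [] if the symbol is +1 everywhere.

[2, 5, 13, 19, 31, inf]

(a, b) ≡ (-427678790, -352222) mod (ℚ^×)²; places V = {2, 3, 5, 7, 11, 13, 17, 19, 23, 29, 31, 41, ∞}.
(a,b)_2: α=23, β=9; u≡5, v≡1 (mod 8); ε(u)ε(v)=0·0, αω(v)=23·0, βω(u)=9·1; sum ≡ 1  ⇒  -1.
(a,b)_5: α=3, u≡3; β=0, v≡3 (mod 5); (3|5)=-1, (3|5)=-1; sign (−1)^0·-1^0·-1^3 = -1.
(a,b)_11: α=3, u≡2; β=2, v≡3 (mod 11); (2|11)=-1, (3|11)=+1; sign (−1)^0·-1^2·+1^3 = +1.
(a,b)_7: α=11, u≡6; β=6, v≡4 (mod 7); (6|7)=-1, (4|7)=+1; sign (−1)^0·-1^6·+1^11 = +1.
(a,b)_13: α=-2, u≡5; β=-1, v≡2 (mod 13); (5|13)=-1, (2|13)=-1; sign (−1)^0·-1^-1·-1^-2 = -1.
(a,b)_∞: sgn(-427678790)=−, sgn(-352222)=−, so -1.
(a,b)_29: α=-6, u≡21; β=-2, v≡12 (mod 29); (21|29)=-1, (12|29)=-1; sign (−1)^0·-1^-2·-1^-6 = +1.
(a,b)_3: α=0, u≡1; β=-2, v≡2 (mod 3); (1|3)=+1, (2|3)=-1; sign (−1)^0·+1^-2·-1^0 = +1.
(a,b)_41: α=3, u≡28; β=2, v≡8 (mod 41); (28|41)=-1, (8|41)=+1; sign (−1)^0·-1^2·+1^3 = +1.
(a,b)_17: α=0, u≡16; β=2, v≡9 (mod 17); (16|17)=+1, (9|17)=+1; sign (−1)^0·+1^2·+1^0 = +1.
(a,b)_23: α=1, u≡7; β=1, v≡8 (mod 23); (7|23)=-1, (8|23)=+1; sign (−1)^1·-1^1·+1^1 = +1.
(a,b)_31: α=1, u≡13; β=1, v≡17 (mod 31); (13|31)=-1, (17|31)=-1; sign (−1)^1·-1^1·-1^1 = -1.
(a,b)_19: α=1, u≡1; β=1, v≡16 (mod 19); (1|19)=+1, (16|19)=+1; sign (−1)^1·+1^1·+1^1 = -1.
(-427678790, -352222 / ℚ) ramifies at {2, 5, 13, 19, 31, ∞}: a division algebra.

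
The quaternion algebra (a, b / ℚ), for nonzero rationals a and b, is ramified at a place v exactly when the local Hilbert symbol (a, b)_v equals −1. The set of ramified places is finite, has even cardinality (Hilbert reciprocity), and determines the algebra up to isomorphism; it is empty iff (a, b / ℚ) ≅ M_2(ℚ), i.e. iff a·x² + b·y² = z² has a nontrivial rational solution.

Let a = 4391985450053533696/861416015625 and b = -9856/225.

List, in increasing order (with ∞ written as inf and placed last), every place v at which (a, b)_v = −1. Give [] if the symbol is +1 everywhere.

[2, 7]

Mod squares: a ≡ 34, b ≡ -154. Check v ∈ {∞, 2, 3, 5, 7, 11, 13, 17, 19, 29}.
v=13: a=13^2·(≡6), b=13^0·(≡6) mod 13; (6|13)=-1, (6|13)=-1; (−1)^{2·0·6}·(-1)^0·(-1)^2 = +1.
v=11: a=11^-2·(≡4), b=11^1·(≡10) mod 11; (4|11)=+1, (10|11)=-1; (−1)^{-2·1·5}·(+1)^1·(-1)^-2 = +1.
v=2: v_2(a)=21, v_2(b)=7; units ≡ 1, 3 (mod 8); ε·ε+αω+βω = 0·1+21·1+7·0 ≡ 1  ⇒  (a,b)_2 = -1.
v=29: a=29^2·(≡7), b=29^0·(≡16) mod 29; (7|29)=+1, (16|29)=+1; (−1)^{2·0·14}·(+1)^0·(+1)^2 = +1.
v=5: a=5^-10·(≡4), b=5^-2·(≡1) mod 5; (4|5)=+1, (1|5)=+1; (−1)^{-10·-2·2}·(+1)^-2·(+1)^-10 = +1.
v=17: a=17^1·(≡8), b=17^0·(≡1) mod 17; (8|17)=+1, (1|17)=+1; (−1)^{1·0·8}·(+1)^0·(+1)^1 = +1.
v=∞: 34 > 0 and -154 < 0  ⇒  (a,b)_∞ = +1.
v=7: a=7^4·(≡3), b=7^1·(≡6) mod 7; (3|7)=-1, (6|7)=-1; (−1)^{4·1·3}·(-1)^1·(-1)^4 = -1.
v=19: a=19^2·(≡10), b=19^0·(≡11) mod 19; (10|19)=-1, (11|19)=+1; (−1)^{2·0·9}·(-1)^0·(+1)^2 = +1.
v=3: a=3^-6·(≡1), b=3^-2·(≡2) mod 3; (1|3)=+1, (2|3)=-1; (−1)^{-6·-2·1}·(+1)^-2·(-1)^-6 = +1.
|Ram(34, -154)| = 2, even; anisotropic at {2, 7}.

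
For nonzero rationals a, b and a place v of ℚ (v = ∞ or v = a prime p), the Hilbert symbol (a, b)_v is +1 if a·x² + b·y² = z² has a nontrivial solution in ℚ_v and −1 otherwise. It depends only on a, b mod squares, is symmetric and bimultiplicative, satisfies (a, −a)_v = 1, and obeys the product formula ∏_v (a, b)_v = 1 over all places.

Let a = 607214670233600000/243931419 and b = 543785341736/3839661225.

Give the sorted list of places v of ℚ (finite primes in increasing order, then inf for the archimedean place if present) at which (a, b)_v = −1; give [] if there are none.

Mod squares: a ≡ 5610, b ≡ 266. Check v ∈ {∞, 2, 3, 5, 7, 11, 13, 17, 19, 37, 47}.
v=5: a=5^5·(≡3), b=5^-2·(≡4) mod 5; (3|5)=-1, (4|5)=+1; (−1)^{5·-2·2}·(-1)^-2·(+1)^5 = +1.
v=7: a=7^0·(≡3), b=7^1·(≡3) mod 7; (3|7)=-1, (3|7)=-1; (−1)^{0·1·3}·(-1)^1·(-1)^0 = -1.
v=3: a=3^-15·(≡1), b=3^-12·(≡2) mod 3; (1|3)=+1, (2|3)=-1; (−1)^{-15·-12·1}·(+1)^-12·(-1)^-15 = -1.
v=17: a=17^-1·(≡7), b=17^-2·(≡6) mod 17; (7|17)=-1, (6|17)=-1; (−1)^{-1·-2·8}·(-1)^-2·(-1)^-1 = -1.
v=2: v_2(a)=17, v_2(b)=3; units ≡ 5, 5 (mod 8); ε·ε+αω+βω = 0·0+17·1+3·1 ≡ 0  ⇒  (a,b)_2 = +1.
v=∞: 5610 > 0 and 266 > 0  ⇒  (a,b)_∞ = +1.
v=13: a=13^2·(≡7), b=13^2·(≡6) mod 13; (7|13)=-1, (6|13)=-1; (−1)^{2·2·6}·(-1)^2·(-1)^2 = +1.
v=47: a=47^2·(≡28), b=47^2·(≡40) mod 47; (28|47)=+1, (40|47)=-1; (−1)^{2·2·23}·(+1)^2·(-1)^2 = +1.
v=37: a=37^0·(≡15), b=37^2·(≡33) mod 37; (15|37)=-1, (33|37)=+1; (−1)^{0·2·18}·(-1)^2·(+1)^0 = +1.
v=11: a=11^1·(≡4), b=11^0·(≡8) mod 11; (4|11)=+1, (8|11)=-1; (−1)^{1·0·5}·(+1)^0·(-1)^1 = -1.
v=19: a=19^2·(≡4), b=19^1·(≡14) mod 19; (4|19)=+1, (14|19)=-1; (−1)^{2·1·9}·(+1)^1·(-1)^2 = +1.
Ram(5610, 266) = {3, 7, 11, 17}; no ℚ_3-point on the conic.

[3, 7, 11, 17]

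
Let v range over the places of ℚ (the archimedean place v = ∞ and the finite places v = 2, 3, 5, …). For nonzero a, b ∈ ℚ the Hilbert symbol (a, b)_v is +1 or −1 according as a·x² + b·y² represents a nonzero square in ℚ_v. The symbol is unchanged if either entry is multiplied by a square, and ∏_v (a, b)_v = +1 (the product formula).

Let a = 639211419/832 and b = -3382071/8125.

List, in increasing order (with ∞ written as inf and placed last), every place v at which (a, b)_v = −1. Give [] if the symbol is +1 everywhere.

[3, 7, 11, 13]

Mod squares: a ≡ 143, b ≡ -3003. Check v ∈ {∞, 2, 3, 5, 7, 11, 13}.
v=∞: 143 > 0 and -3003 < 0  ⇒  (a,b)_∞ = +1.
v=3: a=3^4·(≡2), b=3^1·(≡1) mod 3; (2|3)=-1, (1|3)=+1; (−1)^{4·1·1}·(-1)^1·(+1)^4 = -1.
v=13: a=13^-1·(≡11), b=13^-1·(≡9) mod 13; (11|13)=-1, (9|13)=+1; (−1)^{-1·-1·6}·(-1)^-1·(+1)^-1 = -1.
v=2: v_2(a)=-6, v_2(b)=0; units ≡ 7, 5 (mod 8); ε·ε+αω+βω = 1·0+-6·1+0·0 ≡ 0  ⇒  (a,b)_2 = +1.
v=11: a=11^5·(≡6), b=11^5·(≡8) mod 11; (6|11)=-1, (8|11)=-1; (−1)^{5·5·5}·(-1)^5·(-1)^5 = -1.
v=7: a=7^2·(≡6), b=7^1·(≡3) mod 7; (6|7)=-1, (3|7)=-1; (−1)^{2·1·3}·(-1)^1·(-1)^2 = -1.
v=5: a=5^0·(≡2), b=5^-4·(≡3) mod 5; (2|5)=-1, (3|5)=-1; (−1)^{0·-4·2}·(-1)^-4·(-1)^0 = +1.
(143, -3003 / ℚ) ramifies at {3, 7, 11, 13}: a division algebra.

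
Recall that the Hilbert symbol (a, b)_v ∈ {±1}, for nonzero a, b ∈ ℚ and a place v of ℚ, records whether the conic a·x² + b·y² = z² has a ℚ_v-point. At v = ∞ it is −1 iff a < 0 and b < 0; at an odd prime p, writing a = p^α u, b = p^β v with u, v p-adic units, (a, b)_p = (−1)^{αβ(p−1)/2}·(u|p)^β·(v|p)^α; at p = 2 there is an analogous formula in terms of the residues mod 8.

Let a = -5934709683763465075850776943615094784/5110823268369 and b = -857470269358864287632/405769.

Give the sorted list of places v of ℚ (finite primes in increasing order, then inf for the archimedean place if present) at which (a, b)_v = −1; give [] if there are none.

[19, 31, 37, inf]

(a, b) ≡ (-19, -13638977) mod (ℚ^×)²; places V = {2, 3, 7, 11, 13, 17, 19, 23, 31, 37, 47, ∞}.
(a,b)_3: α=-2, u≡2; β=0, v≡1 (mod 3); (2|3)=-1, (1|3)=+1; sign (−1)^0·-1^0·+1^-2 = +1.
(a,b)_2: α=12, β=4; u≡5, v≡7 (mod 8); ε(u)ε(v)=0·1, αω(v)=12·0, βω(u)=4·1; sum ≡ 0  ⇒  +1.
(a,b)_11: α=2, u≡9; β=1, v≡6 (mod 11); (9|11)=+1, (6|11)=-1; sign (−1)^0·+1^1·-1^2 = +1.
(a,b)_13: α=-6, u≡2; β=-2, v≡3 (mod 13); (2|13)=-1, (3|13)=+1; sign (−1)^0·-1^-2·+1^-6 = +1.
(a,b)_31: α=2, u≡17; β=1, v≡5 (mod 31); (17|31)=-1, (5|31)=+1; sign (−1)^0·-1^1·+1^2 = -1.
(a,b)_23: α=2, u≡9; β=1, v≡10 (mod 23); (9|23)=+1, (10|23)=-1; sign (−1)^0·+1^1·-1^2 = +1.
(a,b)_7: α=-6, u≡2; β=-4, v≡5 (mod 7); (2|7)=+1, (5|7)=-1; sign (−1)^0·+1^-4·-1^-6 = +1.
(a,b)_47: α=2, u≡14; β=1, v≡27 (mod 47); (14|47)=+1, (27|47)=+1; sign (−1)^0·+1^1·+1^2 = +1.
(a,b)_∞: sgn(-19)=−, sgn(-13638977)=−, so -1.
(a,b)_19: α=9, u≡18; β=6, v≡15 (mod 19); (18|19)=-1, (15|19)=-1; sign (−1)^0·-1^6·-1^9 = -1.
(a,b)_17: α=6, u≡8; β=4, v≡13 (mod 17); (8|17)=+1, (13|17)=+1; sign (−1)^0·+1^4·+1^6 = +1.
(a,b)_37: α=2, u≡18; β=1, v≡34 (mod 37); (18|37)=-1, (34|37)=+1; sign (−1)^0·-1^1·+1^2 = -1.
Ram(-19, -13638977) = {19, 31, 37, ∞}; no ℚ_19-point on the conic.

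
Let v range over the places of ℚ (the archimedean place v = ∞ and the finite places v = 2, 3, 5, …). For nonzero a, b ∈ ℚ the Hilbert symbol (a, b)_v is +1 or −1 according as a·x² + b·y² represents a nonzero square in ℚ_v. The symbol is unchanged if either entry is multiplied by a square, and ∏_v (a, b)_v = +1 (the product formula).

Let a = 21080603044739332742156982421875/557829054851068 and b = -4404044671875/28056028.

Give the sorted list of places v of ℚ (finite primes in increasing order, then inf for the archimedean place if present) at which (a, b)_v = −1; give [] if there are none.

Mod squares: a ≡ 12173, b ≡ -24358173. Check v ∈ {∞, 2, 3, 5, 7, 11, 13, 23, 29, 37, 47}.
v=7: a=7^-9·(≡3), b=7^-3·(≡5) mod 7; (3|7)=-1, (5|7)=-1; (−1)^{-9·-3·3}·(-1)^-3·(-1)^-9 = -1.
v=13: a=13^-4·(≡11), b=13^-2·(≡11) mod 13; (11|13)=-1, (11|13)=-1; (−1)^{-4·-2·6}·(-1)^-2·(-1)^-4 = +1.
v=47: a=47^3·(≡9), b=47^1·(≡44) mod 47; (9|47)=+1, (44|47)=-1; (−1)^{3·1·23}·(+1)^1·(-1)^3 = +1.
v=∞: 12173 > 0 and -24358173 < 0  ⇒  (a,b)_∞ = +1.
v=3: a=3^10·(≡2), b=3^5·(≡1) mod 3; (2|3)=-1, (1|3)=+1; (−1)^{10·5·1}·(-1)^5·(+1)^10 = -1.
v=29: a=29^2·(≡1), b=29^1·(≡11) mod 29; (1|29)=+1, (11|29)=-1; (−1)^{2·1·14}·(+1)^1·(-1)^2 = +1.
v=23: a=23^2·(≡4), b=23^1·(≡17) mod 23; (4|23)=+1, (17|23)=-1; (−1)^{2·1·11}·(+1)^1·(-1)^2 = +1.
v=2: v_2(a)=-2, v_2(b)=-2; units ≡ 5, 3 (mod 8); ε·ε+αω+βω = 0·1+-2·1+-2·1 ≡ 0  ⇒  (a,b)_2 = +1.
v=37: a=37^3·(≡36), b=37^1·(≡21) mod 37; (36|37)=+1, (21|37)=+1; (−1)^{3·1·18}·(+1)^1·(+1)^3 = +1.
v=5: a=5^16·(≡3), b=5^6·(≡2) mod 5; (3|5)=-1, (2|5)=-1; (−1)^{16·6·2}·(-1)^6·(-1)^16 = +1.
v=11: a=11^-2·(≡6), b=11^-2·(≡2) mod 11; (6|11)=-1, (2|11)=-1; (−1)^{-2·-2·5}·(-1)^-2·(-1)^-2 = +1.
(12173, -24358173 / ℚ) ramifies at {3, 7}: a division algebra.

[3, 7]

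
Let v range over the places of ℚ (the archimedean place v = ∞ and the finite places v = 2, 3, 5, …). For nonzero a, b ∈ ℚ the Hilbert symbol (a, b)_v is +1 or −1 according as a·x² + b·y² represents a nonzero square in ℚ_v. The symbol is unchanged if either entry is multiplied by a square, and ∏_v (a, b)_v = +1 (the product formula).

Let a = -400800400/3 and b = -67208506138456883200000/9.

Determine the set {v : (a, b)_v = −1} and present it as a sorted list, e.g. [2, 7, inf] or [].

(a, b) ≡ (-3, -5005) mod (ℚ^×)²; places V = {2, 3, 5, 7, 11, 13, ∞}.
(a,b)_∞: sgn(-3)=−, sgn(-5005)=−, so -1.
(a,b)_13: α=2, u≡1; β=5, v≡7 (mod 13); (1|13)=+1, (7|13)=-1; sign (−1)^0·+1^5·-1^2 = +1.
(a,b)_2: α=4, β=20; u≡5, v≡3 (mod 8); ε(u)ε(v)=0·1, αω(v)=4·1, βω(u)=20·1; sum ≡ 0  ⇒  +1.
(a,b)_7: α=2, u≡4; β=3, v≡5 (mod 7); (4|7)=+1, (5|7)=-1; sign (−1)^0·+1^3·-1^2 = +1.
(a,b)_5: α=2, u≡3; β=5, v≡4 (mod 5); (3|5)=-1, (4|5)=+1; sign (−1)^0·-1^5·+1^2 = -1.
(a,b)_11: α=2, u≡10; β=5, v≡10 (mod 11); (10|11)=-1, (10|11)=-1; sign (−1)^0·-1^5·-1^2 = -1.
(a,b)_3: α=-1, u≡2; β=-2, v≡2 (mod 3); (2|3)=-1, (2|3)=-1; sign (−1)^0·-1^-2·-1^-1 = -1.
(-3, -5005 / ℚ) ramifies at {3, 5, 11, ∞}: a division algebra.

[3, 5, 11, inf]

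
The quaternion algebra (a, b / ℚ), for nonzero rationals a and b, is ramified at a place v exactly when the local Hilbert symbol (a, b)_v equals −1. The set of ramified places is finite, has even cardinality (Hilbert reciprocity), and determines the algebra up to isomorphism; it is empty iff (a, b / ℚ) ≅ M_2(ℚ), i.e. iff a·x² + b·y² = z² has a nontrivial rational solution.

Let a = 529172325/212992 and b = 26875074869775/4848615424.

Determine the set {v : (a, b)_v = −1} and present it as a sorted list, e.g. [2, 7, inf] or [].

(a, b) ≡ (252681, 31) mod (ℚ^×)²; places V = {2, 3, 5, 11, 13, 17, 19, 31, ∞}.
(a,b)_31: α=1, u≡29; β=1, v≡20 (mod 31); (29|31)=-1, (20|31)=+1; sign (−1)^1·-1^1·+1^1 = +1.
(a,b)_3: α=3, u≡2; β=8, v≡1 (mod 3); (2|3)=-1, (1|3)=+1; sign (−1)^0·-1^8·+1^3 = +1.
(a,b)_13: α=-1, u≡8; β=0, v≡5 (mod 13); (8|13)=-1, (5|13)=-1; sign (−1)^0·-1^0·-1^-1 = -1.
(a,b)_17: α=0, u≡3; β=-2, v≡10 (mod 17); (3|17)=-1, (10|17)=-1; sign (−1)^0·-1^-2·-1^0 = +1.
(a,b)_11: α=3, u≡9; β=4, v≡4 (mod 11); (9|11)=+1, (4|11)=+1; sign (−1)^0·+1^4·+1^3 = +1.
(a,b)_∞: sgn(252681)=+, sgn(31)=+, so +1.
(a,b)_5: α=2, u≡4; β=2, v≡4 (mod 5); (4|5)=+1, (4|5)=+1; sign (−1)^0·+1^2·+1^2 = +1.
(a,b)_19: α=1, u≡3; β=2, v≡15 (mod 19); (3|19)=-1, (15|19)=-1; sign (−1)^0·-1^2·-1^1 = -1.
(a,b)_2: α=-14, β=-24; u≡1, v≡7 (mod 8); ε(u)ε(v)=0·1, αω(v)=-14·0, βω(u)=-24·0; sum ≡ 0  ⇒  +1.
(252681, 31 / ℚ) ramifies at {13, 19}: a division algebra.

[13, 19]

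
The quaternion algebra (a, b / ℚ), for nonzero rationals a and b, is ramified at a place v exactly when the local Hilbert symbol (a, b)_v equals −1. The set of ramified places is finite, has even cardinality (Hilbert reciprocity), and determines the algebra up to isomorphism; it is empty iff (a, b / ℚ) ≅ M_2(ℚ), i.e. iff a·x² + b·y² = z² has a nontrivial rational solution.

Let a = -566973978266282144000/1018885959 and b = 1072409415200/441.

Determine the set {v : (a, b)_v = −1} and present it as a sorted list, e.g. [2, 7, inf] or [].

[5, 19]

Mod squares: a ≡ -5675015, b ≡ 2. Check v ∈ {∞, 2, 3, 5, 7, 13, 19, 31, 41, 47}.
v=3: a=3^-4·(≡1), b=3^-2·(≡2) mod 3; (1|3)=+1, (2|3)=-1; (−1)^{-4·-2·1}·(+1)^-2·(-1)^-4 = +1.
v=13: a=13^-2·(≡5), b=13^0·(≡7) mod 13; (5|13)=-1, (7|13)=-1; (−1)^{-2·0·6}·(-1)^0·(-1)^-2 = +1.
v=7: a=7^-4·(≡1), b=7^-2·(≡2) mod 7; (1|7)=+1, (2|7)=+1; (−1)^{-4·-2·3}·(+1)^-2·(+1)^-4 = +1.
v=41: a=41^3·(≡23), b=41^2·(≡39) mod 41; (23|41)=+1, (39|41)=+1; (−1)^{3·2·20}·(+1)^2·(+1)^3 = +1.
v=47: a=47^3·(≡46), b=47^2·(≡17) mod 47; (46|47)=-1, (17|47)=+1; (−1)^{3·2·23}·(-1)^2·(+1)^3 = +1.
v=31: a=31^-1·(≡21), b=31^0·(≡1) mod 31; (21|31)=-1, (1|31)=+1; (−1)^{-1·0·15}·(-1)^0·(+1)^-1 = +1.
v=2: v_2(a)=8, v_2(b)=5; units ≡ 1, 1 (mod 8); ε·ε+αω+βω = 0·0+8·0+5·0 ≡ 0  ⇒  (a,b)_2 = +1.
v=19: a=19^5·(≡18), b=19^2·(≡13) mod 19; (18|19)=-1, (13|19)=-1; (−1)^{5·2·9}·(-1)^2·(-1)^5 = -1.
v=∞: -5675015 < 0 and 2 > 0  ⇒  (a,b)_∞ = +1.
v=5: a=5^3·(≡2), b=5^2·(≡3) mod 5; (2|5)=-1, (3|5)=-1; (−1)^{3·2·2}·(-1)^2·(-1)^3 = -1.
|Ram(-5675015, 2)| = 2, even; anisotropic at {5, 19}.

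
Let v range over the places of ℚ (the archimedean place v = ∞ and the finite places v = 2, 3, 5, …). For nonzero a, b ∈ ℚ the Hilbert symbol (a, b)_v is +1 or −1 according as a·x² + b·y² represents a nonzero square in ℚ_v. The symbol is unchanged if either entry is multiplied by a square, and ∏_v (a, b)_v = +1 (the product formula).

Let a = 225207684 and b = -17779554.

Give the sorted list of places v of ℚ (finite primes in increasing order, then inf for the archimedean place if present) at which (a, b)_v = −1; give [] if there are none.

[31, 43]

Mod squares: a ≡ 17329, b ≡ -1975506. Check v ∈ {∞, 2, 3, 13, 19, 31, 43}.
v=43: a=43^1·(≡31), b=43^1·(≡10) mod 43; (31|43)=+1, (10|43)=+1; (−1)^{1·1·21}·(+1)^1·(+1)^1 = -1.
v=13: a=13^1·(≡11), b=13^1·(≡7) mod 13; (11|13)=-1, (7|13)=-1; (−1)^{1·1·6}·(-1)^1·(-1)^1 = +1.
v=2: v_2(a)=2, v_2(b)=1; units ≡ 1, 7 (mod 8); ε·ε+αω+βω = 0·1+2·0+1·0 ≡ 0  ⇒  (a,b)_2 = +1.
v=31: a=31^1·(≡7), b=31^1·(≡28) mod 31; (7|31)=+1, (28|31)=+1; (−1)^{1·1·15}·(+1)^1·(+1)^1 = -1.
v=∞: 17329 > 0 and -1975506 < 0  ⇒  (a,b)_∞ = +1.
v=3: a=3^2·(≡1), b=3^3·(≡1) mod 3; (1|3)=+1, (1|3)=+1; (−1)^{2·3·1}·(+1)^3·(+1)^2 = +1.
v=19: a=19^2·(≡17), b=19^1·(≡3) mod 19; (17|19)=+1, (3|19)=-1; (−1)^{2·1·9}·(+1)^1·(-1)^2 = +1.
Ram(17329, -1975506) = {31, 43}; no ℚ_31-point on the conic.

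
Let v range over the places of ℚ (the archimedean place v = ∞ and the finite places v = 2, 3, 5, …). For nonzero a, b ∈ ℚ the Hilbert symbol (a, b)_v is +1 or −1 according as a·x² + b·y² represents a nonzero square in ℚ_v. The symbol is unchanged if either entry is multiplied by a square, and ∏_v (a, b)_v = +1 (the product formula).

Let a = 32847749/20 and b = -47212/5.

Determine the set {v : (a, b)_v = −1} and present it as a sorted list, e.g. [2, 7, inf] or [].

[5, 37]

(a, b) ≡ (1357345, -59015) mod (ℚ^×)²; places V = {2, 5, 11, 23, 29, 37, ∞}.
(a,b)_∞: sgn(1357345)=+, sgn(-59015)=−, so +1.
(a,b)_29: α=1, u≡13; β=1, v≡5 (mod 29); (13|29)=+1, (5|29)=+1; sign (−1)^0·+1^1·+1^1 = +1.
(a,b)_11: α=3, u≡8; β=1, v≡4 (mod 11); (8|11)=-1, (4|11)=+1; sign (−1)^1·-1^1·+1^3 = +1.
(a,b)_23: α=1, u≡15; β=0, v≡6 (mod 23); (15|23)=-1, (6|23)=+1; sign (−1)^0·-1^0·+1^1 = +1.
(a,b)_37: α=1, u≡24; β=1, v≡26 (mod 37); (24|37)=-1, (26|37)=+1; sign (−1)^0·-1^1·+1^1 = -1.
(a,b)_5: α=-1, u≡1; β=-1, v≡3 (mod 5); (1|5)=+1, (3|5)=-1; sign (−1)^0·+1^-1·-1^-1 = -1.
(a,b)_2: α=-2, β=2; u≡1, v≡1 (mod 8); ε(u)ε(v)=0·0, αω(v)=-2·0, βω(u)=2·0; sum ≡ 0  ⇒  +1.
(1357345, -59015 / ℚ) ramifies at {5, 37}: a division algebra.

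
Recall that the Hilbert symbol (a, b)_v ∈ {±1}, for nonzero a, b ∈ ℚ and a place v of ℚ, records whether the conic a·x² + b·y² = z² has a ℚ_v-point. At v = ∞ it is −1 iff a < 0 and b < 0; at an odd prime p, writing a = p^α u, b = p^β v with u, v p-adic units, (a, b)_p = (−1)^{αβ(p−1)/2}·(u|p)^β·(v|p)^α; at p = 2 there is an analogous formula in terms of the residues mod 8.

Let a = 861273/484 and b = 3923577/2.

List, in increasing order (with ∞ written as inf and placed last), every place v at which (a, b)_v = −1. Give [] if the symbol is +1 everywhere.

(a, b) ≡ (217, 17794) mod (ℚ^×)²; places V = {2, 3, 7, 11, 31, 41, ∞}.
(a,b)_31: α=1, u≡2; β=1, v≡28 (mod 31); (2|31)=+1, (28|31)=+1; sign (−1)^1·+1^1·+1^1 = -1.
(a,b)_2: α=-2, β=-1; u≡1, v≡1 (mod 8); ε(u)ε(v)=0·0, αω(v)=-2·0, βω(u)=-1·0; sum ≡ 0  ⇒  +1.
(a,b)_3: α=4, u≡1; β=2, v≡1 (mod 3); (1|3)=+1, (1|3)=+1; sign (−1)^0·+1^2·+1^4 = +1.
(a,b)_41: α=0, u≡12; β=1, v≡22 (mod 41); (12|41)=-1, (22|41)=-1; sign (−1)^0·-1^1·-1^0 = -1.
(a,b)_7: α=3, u≡5; β=3, v≡4 (mod 7); (5|7)=-1, (4|7)=+1; sign (−1)^1·-1^3·+1^3 = +1.
(a,b)_∞: sgn(217)=+, sgn(17794)=+, so +1.
(a,b)_11: α=-2, u≡7; β=0, v≡10 (mod 11); (7|11)=-1, (10|11)=-1; sign (−1)^0·-1^0·-1^-2 = +1.
(217, 17794 / ℚ) ramifies at {31, 41}: a division algebra.

[31, 41]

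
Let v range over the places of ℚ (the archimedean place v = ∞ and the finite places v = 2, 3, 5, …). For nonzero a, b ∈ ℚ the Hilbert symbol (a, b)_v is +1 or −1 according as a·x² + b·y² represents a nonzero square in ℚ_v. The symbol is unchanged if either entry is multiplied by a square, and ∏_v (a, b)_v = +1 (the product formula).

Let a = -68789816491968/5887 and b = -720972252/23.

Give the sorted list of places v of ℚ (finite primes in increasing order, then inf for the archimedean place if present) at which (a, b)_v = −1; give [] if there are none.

(a, b) ≡ (-1001, -33649) mod (ℚ^×)²; places V = {2, 3, 7, 11, 13, 19, 23, 29, ∞}.
(a,b)_11: α=1, u≡6; β=1, v≡7 (mod 11); (6|11)=-1, (7|11)=-1; sign (−1)^1·-1^1·-1^1 = -1.
(a,b)_13: α=5, u≡10; β=2, v≡5 (mod 13); (10|13)=+1, (5|13)=-1; sign (−1)^0·+1^2·-1^5 = -1.
(a,b)_19: α=2, u≡1; β=1, v≡14 (mod 19); (1|19)=+1, (14|19)=-1; sign (−1)^0·+1^1·-1^2 = +1.
(a,b)_7: α=-1, u≡2; β=1, v≡2 (mod 7); (2|7)=+1, (2|7)=+1; sign (−1)^1·+1^1·+1^-1 = -1.
(a,b)_23: α=0, u≡7; β=-1, v≡8 (mod 23); (7|23)=-1, (8|23)=+1; sign (−1)^0·-1^-1·+1^0 = -1.
(a,b)_3: α=6, u≡1; β=6, v≡2 (mod 3); (1|3)=+1, (2|3)=-1; sign (−1)^0·+1^6·-1^6 = +1.
(a,b)_29: α=-2, u≡8; β=0, v≡20 (mod 29); (8|29)=-1, (20|29)=+1; sign (−1)^0·-1^0·+1^-2 = +1.
(a,b)_2: α=6, β=2; u≡7, v≡7 (mod 8); ε(u)ε(v)=1·1, αω(v)=6·0, βω(u)=2·0; sum ≡ 1  ⇒  -1.
(a,b)_∞: sgn(-1001)=−, sgn(-33649)=−, so -1.
(-1001, -33649 / ℚ) ramifies at {2, 7, 11, 13, 23, ∞}: a division algebra.

[2, 7, 11, 13, 23, inf]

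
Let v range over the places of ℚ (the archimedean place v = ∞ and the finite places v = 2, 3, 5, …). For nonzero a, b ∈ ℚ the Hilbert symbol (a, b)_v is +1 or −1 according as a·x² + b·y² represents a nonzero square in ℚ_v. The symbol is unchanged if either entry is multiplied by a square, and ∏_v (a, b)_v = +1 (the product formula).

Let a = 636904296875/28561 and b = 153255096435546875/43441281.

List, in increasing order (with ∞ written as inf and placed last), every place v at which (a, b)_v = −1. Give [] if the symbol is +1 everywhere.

(a, b) ≡ (11, 35) mod (ℚ^×)²; places V = {2, 3, 5, 7, 11, 13, ∞}.
(a,b)_7: α=2, u≡2; β=3, v≡5 (mod 7); (2|7)=+1, (5|7)=-1; sign (−1)^0·+1^3·-1^2 = +1.
(a,b)_11: α=3, u≡1; β=4, v≡6 (mod 11); (1|11)=+1, (6|11)=-1; sign (−1)^0·+1^4·-1^3 = -1.
(a,b)_5: α=10, u≡4; β=15, v≡3 (mod 5); (4|5)=+1, (3|5)=-1; sign (−1)^0·+1^15·-1^10 = +1.
(a,b)_∞: sgn(11)=+, sgn(35)=+, so +1.
(a,b)_2: α=0, β=0; u≡3, v≡3 (mod 8); ε(u)ε(v)=1·1, αω(v)=0·1, βω(u)=0·1; sum ≡ 1  ⇒  -1.
(a,b)_13: α=-4, u≡2; β=-6, v≡9 (mod 13); (2|13)=-1, (9|13)=+1; sign (−1)^0·-1^-6·+1^-4 = +1.
(a,b)_3: α=0, u≡2; β=-2, v≡2 (mod 3); (2|3)=-1, (2|3)=-1; sign (−1)^0·-1^-2·-1^0 = +1.
|Ram(11, 35)| = 2, even; anisotropic at {2, 11}.

[2, 11]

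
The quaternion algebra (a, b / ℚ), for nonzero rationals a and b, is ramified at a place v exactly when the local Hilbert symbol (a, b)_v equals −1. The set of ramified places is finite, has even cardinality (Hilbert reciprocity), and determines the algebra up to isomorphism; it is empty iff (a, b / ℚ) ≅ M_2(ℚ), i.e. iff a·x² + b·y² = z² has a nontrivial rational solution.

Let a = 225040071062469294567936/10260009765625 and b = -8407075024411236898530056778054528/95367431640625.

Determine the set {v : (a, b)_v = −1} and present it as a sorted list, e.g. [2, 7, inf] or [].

[7, 17]

Mod squares: a ≡ 34034, b ≡ -238. Check v ∈ {∞, 2, 3, 5, 7, 11, 13, 17, 19, 23, 37, 41}.
v=19: a=19^0·(≡7), b=19^2·(≡1) mod 19; (7|19)=+1, (1|19)=+1; (−1)^{0·2·9}·(+1)^2·(+1)^0 = +1.
v=∞: 34034 > 0 and -238 < 0  ⇒  (a,b)_∞ = +1.
v=7: a=7^3·(≡1), b=7^5·(≡4) mod 7; (1|7)=+1, (4|7)=+1; (−1)^{3·5·3}·(+1)^5·(+1)^3 = -1.
v=3: a=3^2·(≡2), b=3^2·(≡2) mod 3; (2|3)=-1, (2|3)=-1; (−1)^{2·2·1}·(-1)^2·(-1)^2 = +1.
v=2: v_2(a)=9, v_2(b)=7; units ≡ 1, 1 (mod 8); ε·ε+αω+βω = 0·0+9·0+7·0 ≡ 0  ⇒  (a,b)_2 = +1.
v=37: a=37^2·(≡35), b=37^0·(≡27) mod 37; (35|37)=-1, (27|37)=+1; (−1)^{2·0·18}·(-1)^0·(+1)^2 = +1.
v=5: a=5^-14·(≡1), b=5^-20·(≡2) mod 5; (1|5)=+1, (2|5)=-1; (−1)^{-14·-20·2}·(+1)^-20·(-1)^-14 = +1.
v=41: a=41^-2·(≡39), b=41^0·(≡8) mod 41; (39|41)=+1, (8|41)=+1; (−1)^{-2·0·20}·(+1)^0·(+1)^-2 = +1.
v=17: a=17^3·(≡4), b=17^5·(≡11) mod 17; (4|17)=+1, (11|17)=-1; (−1)^{3·5·8}·(+1)^5·(-1)^3 = -1.
v=11: a=11^1·(≡9), b=11^2·(≡9) mod 11; (9|11)=+1, (9|11)=+1; (−1)^{1·2·5}·(+1)^2·(+1)^1 = +1.
v=23: a=23^6·(≡5), b=23^10·(≡5) mod 23; (5|23)=-1, (5|23)=-1; (−1)^{6·10·11}·(-1)^10·(-1)^6 = +1.
v=13: a=13^1·(≡5), b=13^2·(≡12) mod 13; (5|13)=-1, (12|13)=+1; (−1)^{1·2·6}·(-1)^2·(+1)^1 = +1.
Ram(34034, -238) = {7, 17}; no ℚ_7-point on the conic.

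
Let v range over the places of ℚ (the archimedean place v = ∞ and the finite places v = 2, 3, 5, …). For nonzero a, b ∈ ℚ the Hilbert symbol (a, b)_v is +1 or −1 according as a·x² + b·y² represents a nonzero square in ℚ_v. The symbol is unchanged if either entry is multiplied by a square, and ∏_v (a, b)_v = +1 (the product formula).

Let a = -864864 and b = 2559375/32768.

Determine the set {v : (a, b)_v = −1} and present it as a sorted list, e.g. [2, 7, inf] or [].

[2, 11]

(a, b) ≡ (-6006, 910) mod (ℚ^×)²; places V = {2, 3, 5, 7, 11, 13, ∞}.
(a,b)_5: α=0, u≡1; β=5, v≡3 (mod 5); (1|5)=+1, (3|5)=-1; sign (−1)^0·+1^5·-1^0 = +1.
(a,b)_∞: sgn(-6006)=−, sgn(910)=+, so +1.
(a,b)_13: α=1, u≡6; β=1, v≡2 (mod 13); (6|13)=-1, (2|13)=-1; sign (−1)^0·-1^1·-1^1 = +1.
(a,b)_7: α=1, u≡5; β=1, v≡1 (mod 7); (5|7)=-1, (1|7)=+1; sign (−1)^1·-1^1·+1^1 = +1.
(a,b)_11: α=1, u≡4; β=0, v≡6 (mod 11); (4|11)=+1, (6|11)=-1; sign (−1)^0·+1^0·-1^1 = -1.
(a,b)_3: α=3, u≡2; β=2, v≡1 (mod 3); (2|3)=-1, (1|3)=+1; sign (−1)^0·-1^2·+1^3 = +1.
(a,b)_2: α=5, β=-15; u≡5, v≡7 (mod 8); ε(u)ε(v)=0·1, αω(v)=5·0, βω(u)=-15·1; sum ≡ 1  ⇒  -1.
(-6006, 910 / ℚ) ramifies at {2, 11}: a division algebra.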